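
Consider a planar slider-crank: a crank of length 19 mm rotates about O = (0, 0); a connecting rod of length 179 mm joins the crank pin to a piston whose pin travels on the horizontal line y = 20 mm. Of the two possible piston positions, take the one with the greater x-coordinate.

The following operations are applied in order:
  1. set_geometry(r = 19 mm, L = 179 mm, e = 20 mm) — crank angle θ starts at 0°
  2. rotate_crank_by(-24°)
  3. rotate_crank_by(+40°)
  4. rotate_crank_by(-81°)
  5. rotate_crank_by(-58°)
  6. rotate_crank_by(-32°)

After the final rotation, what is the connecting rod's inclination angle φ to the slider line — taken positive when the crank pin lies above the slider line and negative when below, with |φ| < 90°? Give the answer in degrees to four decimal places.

set_geometry: r = 19 mm, L = 179 mm, e = 20 mm; θ ← 0°
rotate_crank_by(-24°): θ ← 0° -24° = -24°
rotate_crank_by(+40°): θ ← -24° +40° = 16°
rotate_crank_by(-81°): θ ← 16° -81° = -65°
rotate_crank_by(-58°): θ ← -65° -58° = -123°
rotate_crank_by(-32°): θ ← -123° -32° = -155°
crank pin P = (r cos θ, r sin θ) = (-17.219848, -8.029747)
h = r sin θ − e = -8.029747 − 20 = -28.029747
sin φ = h / L = -28.029747 / 179 = -0.15659077
φ = arcsin(-0.15659077) = -9.009067°

-9.0091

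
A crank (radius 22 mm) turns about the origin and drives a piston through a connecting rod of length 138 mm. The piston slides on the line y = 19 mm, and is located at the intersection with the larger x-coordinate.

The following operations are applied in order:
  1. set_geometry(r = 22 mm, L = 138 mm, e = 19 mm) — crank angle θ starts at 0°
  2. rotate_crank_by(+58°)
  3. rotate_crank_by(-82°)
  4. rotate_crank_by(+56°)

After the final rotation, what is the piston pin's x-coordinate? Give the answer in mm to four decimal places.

156.4616

set_geometry: r = 22 mm, L = 138 mm, e = 19 mm; θ ← 0°
rotate_crank_by(+58°): θ ← 0° +58° = 58°
rotate_crank_by(-82°): θ ← 58° -82° = -24°
rotate_crank_by(+56°): θ ← -24° +56° = 32°
crank pin P = (r cos θ, r sin θ) = (18.657058, 11.658224)
h = r sin θ − e = 11.658224 − 19 = -7.341776
x = r cos θ + √(L² − h²) = 18.657058 + √(19044.0 − 53.9017) = 18.657058 + 137.804566 = 156.461624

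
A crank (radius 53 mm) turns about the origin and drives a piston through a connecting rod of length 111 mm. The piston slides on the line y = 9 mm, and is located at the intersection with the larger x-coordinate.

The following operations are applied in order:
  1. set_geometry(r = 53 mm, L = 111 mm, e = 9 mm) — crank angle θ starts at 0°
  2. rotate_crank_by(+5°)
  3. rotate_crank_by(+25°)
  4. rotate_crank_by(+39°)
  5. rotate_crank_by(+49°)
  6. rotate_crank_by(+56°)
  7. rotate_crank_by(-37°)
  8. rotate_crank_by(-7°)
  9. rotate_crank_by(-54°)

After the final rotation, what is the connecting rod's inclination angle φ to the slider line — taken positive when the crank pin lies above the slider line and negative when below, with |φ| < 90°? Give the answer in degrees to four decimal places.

22.4708

set_geometry: r = 53 mm, L = 111 mm, e = 9 mm; θ ← 0°
rotate_crank_by(+5°): θ ← 0° +5° = 5°
rotate_crank_by(+25°): θ ← 5° +25° = 30°
rotate_crank_by(+39°): θ ← 30° +39° = 69°
rotate_crank_by(+49°): θ ← 69° +49° = 118°
rotate_crank_by(+56°): θ ← 118° +56° = 174°
rotate_crank_by(-37°): θ ← 174° -37° = 137°
rotate_crank_by(-7°): θ ← 137° -7° = 130°
rotate_crank_by(-54°): θ ← 130° -54° = 76°
crank pin P = (r cos θ, r sin θ) = (12.821860, 51.425673)
h = r sin θ − e = 51.425673 − 9 = 42.425673
sin φ = h / L = 42.425673 / 111 = 0.38221327
φ = arcsin(0.38221327) = 22.470846°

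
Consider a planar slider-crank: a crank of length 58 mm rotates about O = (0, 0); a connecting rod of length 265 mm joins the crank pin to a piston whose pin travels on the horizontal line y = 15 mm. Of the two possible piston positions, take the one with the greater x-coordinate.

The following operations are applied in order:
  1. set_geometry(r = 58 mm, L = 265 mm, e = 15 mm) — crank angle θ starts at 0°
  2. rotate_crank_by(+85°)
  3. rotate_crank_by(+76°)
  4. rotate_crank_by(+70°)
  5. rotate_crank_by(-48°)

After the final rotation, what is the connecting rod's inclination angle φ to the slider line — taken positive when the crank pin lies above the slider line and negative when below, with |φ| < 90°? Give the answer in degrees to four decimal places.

set_geometry: r = 58 mm, L = 265 mm, e = 15 mm; θ ← 0°
rotate_crank_by(+85°): θ ← 0° +85° = 85°
rotate_crank_by(+76°): θ ← 85° +76° = 161°
rotate_crank_by(+70°): θ ← 161° +70° = 231°
rotate_crank_by(-48°): θ ← 231° -48° = 183°
crank pin P = (r cos θ, r sin θ) = (-57.920513, -3.035485)
h = r sin θ − e = -3.035485 − 15 = -18.035485
sin φ = h / L = -18.035485 / 265 = -0.06805844
φ = arcsin(-0.06805844) = -3.902478°

-3.9025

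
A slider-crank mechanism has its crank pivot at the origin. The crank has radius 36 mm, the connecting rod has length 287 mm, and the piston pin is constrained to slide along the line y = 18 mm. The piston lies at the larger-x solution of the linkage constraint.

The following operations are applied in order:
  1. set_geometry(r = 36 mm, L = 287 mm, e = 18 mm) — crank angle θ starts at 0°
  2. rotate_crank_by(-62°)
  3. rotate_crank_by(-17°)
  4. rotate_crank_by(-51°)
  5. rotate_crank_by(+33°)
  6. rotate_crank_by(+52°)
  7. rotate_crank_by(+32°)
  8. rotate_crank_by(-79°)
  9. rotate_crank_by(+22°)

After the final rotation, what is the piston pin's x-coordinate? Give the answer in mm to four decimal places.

set_geometry: r = 36 mm, L = 287 mm, e = 18 mm; θ ← 0°
rotate_crank_by(-62°): θ ← 0° -62° = -62°
rotate_crank_by(-17°): θ ← -62° -17° = -79°
rotate_crank_by(-51°): θ ← -79° -51° = -130°
rotate_crank_by(+33°): θ ← -130° +33° = -97°
rotate_crank_by(+52°): θ ← -97° +52° = -45°
rotate_crank_by(+32°): θ ← -45° +32° = -13°
rotate_crank_by(-79°): θ ← -13° -79° = -92°
rotate_crank_by(+22°): θ ← -92° +22° = -70°
crank pin P = (r cos θ, r sin θ) = (12.312725, -33.828934)
h = r sin θ − e = -33.828934 − 18 = -51.828934
x = r cos θ + √(L² − h²) = 12.312725 + √(82369.0 − 2686.2384) = 12.312725 + 282.281352 = 294.594077

294.5941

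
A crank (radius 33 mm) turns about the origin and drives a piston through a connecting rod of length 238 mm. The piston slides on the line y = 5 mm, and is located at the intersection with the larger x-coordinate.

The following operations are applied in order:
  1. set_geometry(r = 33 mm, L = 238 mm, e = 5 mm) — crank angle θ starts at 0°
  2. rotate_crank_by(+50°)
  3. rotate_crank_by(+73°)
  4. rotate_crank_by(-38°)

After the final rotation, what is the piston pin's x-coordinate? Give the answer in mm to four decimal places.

239.2382

set_geometry: r = 33 mm, L = 238 mm, e = 5 mm; θ ← 0°
rotate_crank_by(+50°): θ ← 0° +50° = 50°
rotate_crank_by(+73°): θ ← 50° +73° = 123°
rotate_crank_by(-38°): θ ← 123° -38° = 85°
crank pin P = (r cos θ, r sin θ) = (2.876140, 32.874425)
h = r sin θ − e = 32.874425 − 5 = 27.874425
x = r cos θ + √(L² − h²) = 2.876140 + √(56644.0 − 776.9836) = 2.876140 + 236.362045 = 239.238185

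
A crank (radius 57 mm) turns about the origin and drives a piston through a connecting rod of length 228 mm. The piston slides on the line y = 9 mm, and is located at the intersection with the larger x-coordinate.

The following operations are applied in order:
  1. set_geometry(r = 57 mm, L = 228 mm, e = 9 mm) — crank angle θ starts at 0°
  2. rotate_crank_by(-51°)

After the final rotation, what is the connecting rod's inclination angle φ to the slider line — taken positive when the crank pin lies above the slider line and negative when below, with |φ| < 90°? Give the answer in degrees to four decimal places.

set_geometry: r = 57 mm, L = 228 mm, e = 9 mm; θ ← 0°
rotate_crank_by(-51°): θ ← 0° -51° = -51°
crank pin P = (r cos θ, r sin θ) = (35.871262, -44.297320)
h = r sin θ − e = -44.297320 − 9 = -53.297320
sin φ = h / L = -53.297320 / 228 = -0.23376017
φ = arcsin(-0.23376017) = -13.518551°

-13.5186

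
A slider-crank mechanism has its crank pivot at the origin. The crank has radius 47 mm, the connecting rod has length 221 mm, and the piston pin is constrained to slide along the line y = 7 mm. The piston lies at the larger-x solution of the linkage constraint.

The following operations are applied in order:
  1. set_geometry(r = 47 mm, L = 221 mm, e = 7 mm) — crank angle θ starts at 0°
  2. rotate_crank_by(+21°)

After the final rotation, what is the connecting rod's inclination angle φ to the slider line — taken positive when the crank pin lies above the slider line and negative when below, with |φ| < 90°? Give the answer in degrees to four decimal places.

2.5528

set_geometry: r = 47 mm, L = 221 mm, e = 7 mm; θ ← 0°
rotate_crank_by(+21°): θ ← 0° +21° = 21°
crank pin P = (r cos θ, r sin θ) = (43.878280, 16.843294)
h = r sin θ − e = 16.843294 − 7 = 9.843294
sin φ = h / L = 9.843294 / 221 = 0.04453979
φ = arcsin(0.04453979) = 2.552787°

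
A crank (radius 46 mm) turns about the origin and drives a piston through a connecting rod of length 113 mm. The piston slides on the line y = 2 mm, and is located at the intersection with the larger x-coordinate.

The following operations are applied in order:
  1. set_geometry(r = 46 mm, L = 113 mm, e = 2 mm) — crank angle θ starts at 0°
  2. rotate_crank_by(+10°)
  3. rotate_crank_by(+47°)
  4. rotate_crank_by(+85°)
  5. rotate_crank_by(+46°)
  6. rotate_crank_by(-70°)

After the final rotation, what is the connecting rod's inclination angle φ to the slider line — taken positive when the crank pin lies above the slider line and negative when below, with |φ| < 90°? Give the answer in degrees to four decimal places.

19.9824

set_geometry: r = 46 mm, L = 113 mm, e = 2 mm; θ ← 0°
rotate_crank_by(+10°): θ ← 0° +10° = 10°
rotate_crank_by(+47°): θ ← 10° +47° = 57°
rotate_crank_by(+85°): θ ← 57° +85° = 142°
rotate_crank_by(+46°): θ ← 142° +46° = 188°
rotate_crank_by(-70°): θ ← 188° -70° = 118°
crank pin P = (r cos θ, r sin θ) = (-21.595692, 40.615589)
h = r sin θ − e = 40.615589 − 2 = 38.615589
sin φ = h / L = 38.615589 / 113 = 0.34173088
φ = arcsin(0.34173088) = 19.982364°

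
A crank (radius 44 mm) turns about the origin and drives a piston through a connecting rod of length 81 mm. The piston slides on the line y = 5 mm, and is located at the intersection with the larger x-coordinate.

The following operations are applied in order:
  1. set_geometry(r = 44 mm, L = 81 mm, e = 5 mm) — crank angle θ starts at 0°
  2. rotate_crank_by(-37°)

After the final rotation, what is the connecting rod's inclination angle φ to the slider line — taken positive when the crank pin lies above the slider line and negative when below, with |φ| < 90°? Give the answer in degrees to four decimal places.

-22.8699

set_geometry: r = 44 mm, L = 81 mm, e = 5 mm; θ ← 0°
rotate_crank_by(-37°): θ ← 0° -37° = -37°
crank pin P = (r cos θ, r sin θ) = (35.139962, -26.479861)
h = r sin θ − e = -26.479861 − 5 = -31.479861
sin φ = h / L = -31.479861 / 81 = -0.38864026
φ = arcsin(-0.38864026) = -22.869919°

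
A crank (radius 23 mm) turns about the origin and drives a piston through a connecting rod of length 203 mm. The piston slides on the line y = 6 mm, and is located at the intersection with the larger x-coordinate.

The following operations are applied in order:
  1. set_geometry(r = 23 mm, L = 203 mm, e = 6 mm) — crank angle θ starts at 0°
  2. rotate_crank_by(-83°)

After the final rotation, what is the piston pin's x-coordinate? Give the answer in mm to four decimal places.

203.7456

set_geometry: r = 23 mm, L = 203 mm, e = 6 mm; θ ← 0°
rotate_crank_by(-83°): θ ← 0° -83° = -83°
crank pin P = (r cos θ, r sin θ) = (2.802995, -22.828561)
h = r sin θ − e = -22.828561 − 6 = -28.828561
x = r cos θ + √(L² − h²) = 2.802995 + √(41209.0 − 831.0860) = 2.802995 + 200.942564 = 203.745559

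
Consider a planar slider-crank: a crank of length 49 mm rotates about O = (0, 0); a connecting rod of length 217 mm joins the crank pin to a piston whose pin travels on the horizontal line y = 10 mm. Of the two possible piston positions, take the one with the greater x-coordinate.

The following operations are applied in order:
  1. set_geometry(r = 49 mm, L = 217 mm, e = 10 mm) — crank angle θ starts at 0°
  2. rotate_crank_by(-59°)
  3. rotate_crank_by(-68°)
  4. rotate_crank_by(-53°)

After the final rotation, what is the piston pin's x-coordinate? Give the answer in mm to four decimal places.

167.7695

set_geometry: r = 49 mm, L = 217 mm, e = 10 mm; θ ← 0°
rotate_crank_by(-59°): θ ← 0° -59° = -59°
rotate_crank_by(-68°): θ ← -59° -68° = -127°
rotate_crank_by(-53°): θ ← -127° -53° = -180°
crank pin P = (r cos θ, r sin θ) = (-49.000000, -0.000000)
h = r sin θ − e = -0.000000 − 10 = -10.000000
x = r cos θ + √(L² − h²) = -49.000000 + √(47089.0 − 100.0000) = -49.000000 + 216.769463 = 167.769463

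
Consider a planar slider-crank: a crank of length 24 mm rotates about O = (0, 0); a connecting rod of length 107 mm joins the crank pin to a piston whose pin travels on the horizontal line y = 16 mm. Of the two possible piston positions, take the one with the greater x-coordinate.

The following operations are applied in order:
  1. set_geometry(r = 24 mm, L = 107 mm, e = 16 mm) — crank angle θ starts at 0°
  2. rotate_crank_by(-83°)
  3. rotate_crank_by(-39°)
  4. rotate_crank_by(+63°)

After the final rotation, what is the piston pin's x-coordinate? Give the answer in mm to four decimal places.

set_geometry: r = 24 mm, L = 107 mm, e = 16 mm; θ ← 0°
rotate_crank_by(-83°): θ ← 0° -83° = -83°
rotate_crank_by(-39°): θ ← -83° -39° = -122°
rotate_crank_by(+63°): θ ← -122° +63° = -59°
crank pin P = (r cos θ, r sin θ) = (12.360914, -20.572015)
h = r sin θ − e = -20.572015 − 16 = -36.572015
x = r cos θ + √(L² − h²) = 12.360914 + √(11449.0 − 1337.5123) = 12.360914 + 100.555893 = 112.916807

112.9168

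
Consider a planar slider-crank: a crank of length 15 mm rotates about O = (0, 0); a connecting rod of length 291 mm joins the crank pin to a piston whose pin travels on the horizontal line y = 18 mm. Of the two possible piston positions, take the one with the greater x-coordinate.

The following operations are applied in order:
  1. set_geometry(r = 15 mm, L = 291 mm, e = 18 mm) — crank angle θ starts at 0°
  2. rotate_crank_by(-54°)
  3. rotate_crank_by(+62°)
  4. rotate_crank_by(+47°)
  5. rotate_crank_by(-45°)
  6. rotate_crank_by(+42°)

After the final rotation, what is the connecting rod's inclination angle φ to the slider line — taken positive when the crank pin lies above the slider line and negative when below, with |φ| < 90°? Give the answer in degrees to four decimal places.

set_geometry: r = 15 mm, L = 291 mm, e = 18 mm; θ ← 0°
rotate_crank_by(-54°): θ ← 0° -54° = -54°
rotate_crank_by(+62°): θ ← -54° +62° = 8°
rotate_crank_by(+47°): θ ← 8° +47° = 55°
rotate_crank_by(-45°): θ ← 55° -45° = 10°
rotate_crank_by(+42°): θ ← 10° +42° = 52°
crank pin P = (r cos θ, r sin θ) = (9.234922, 11.820161)
h = r sin θ − e = 11.820161 − 18 = -6.179839
sin φ = h / L = -6.179839 / 291 = -0.02123656
φ = arcsin(-0.02123656) = -1.216857°

-1.2169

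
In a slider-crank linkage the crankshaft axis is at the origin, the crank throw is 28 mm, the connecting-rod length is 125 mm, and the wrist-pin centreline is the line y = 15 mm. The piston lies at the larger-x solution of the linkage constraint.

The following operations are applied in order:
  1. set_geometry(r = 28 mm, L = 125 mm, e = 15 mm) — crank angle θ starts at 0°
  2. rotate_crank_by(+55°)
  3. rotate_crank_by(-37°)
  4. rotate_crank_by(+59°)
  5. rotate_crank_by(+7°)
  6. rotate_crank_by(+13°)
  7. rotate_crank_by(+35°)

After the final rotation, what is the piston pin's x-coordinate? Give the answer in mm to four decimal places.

106.1293

set_geometry: r = 28 mm, L = 125 mm, e = 15 mm; θ ← 0°
rotate_crank_by(+55°): θ ← 0° +55° = 55°
rotate_crank_by(-37°): θ ← 55° -37° = 18°
rotate_crank_by(+59°): θ ← 18° +59° = 77°
rotate_crank_by(+7°): θ ← 77° +7° = 84°
rotate_crank_by(+13°): θ ← 84° +13° = 97°
rotate_crank_by(+35°): θ ← 97° +35° = 132°
crank pin P = (r cos θ, r sin θ) = (-18.735657, 20.808055)
h = r sin θ − e = 20.808055 − 15 = 5.808055
x = r cos θ + √(L² − h²) = -18.735657 + √(15625.0 − 33.7335) = -18.735657 + 124.864993 = 106.129336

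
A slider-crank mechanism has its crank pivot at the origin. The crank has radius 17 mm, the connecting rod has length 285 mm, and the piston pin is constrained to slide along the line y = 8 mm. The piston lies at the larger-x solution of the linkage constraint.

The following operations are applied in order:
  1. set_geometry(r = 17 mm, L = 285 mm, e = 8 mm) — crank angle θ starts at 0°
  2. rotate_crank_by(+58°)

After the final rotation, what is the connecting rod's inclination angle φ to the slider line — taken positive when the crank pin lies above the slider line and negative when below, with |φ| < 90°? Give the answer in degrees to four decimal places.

1.2901

set_geometry: r = 17 mm, L = 285 mm, e = 8 mm; θ ← 0°
rotate_crank_by(+58°): θ ← 0° +58° = 58°
crank pin P = (r cos θ, r sin θ) = (9.008627, 14.416818)
h = r sin θ − e = 14.416818 − 8 = 6.416818
sin φ = h / L = 6.416818 / 285 = 0.02251515
φ = arcsin(0.02251515) = 1.290132°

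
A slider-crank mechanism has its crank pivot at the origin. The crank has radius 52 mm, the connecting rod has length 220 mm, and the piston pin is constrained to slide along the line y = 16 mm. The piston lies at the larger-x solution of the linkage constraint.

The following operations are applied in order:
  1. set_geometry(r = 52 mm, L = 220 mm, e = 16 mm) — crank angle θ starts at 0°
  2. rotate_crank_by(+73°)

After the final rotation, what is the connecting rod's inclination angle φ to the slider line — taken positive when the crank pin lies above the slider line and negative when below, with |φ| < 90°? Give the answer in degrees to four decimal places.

set_geometry: r = 52 mm, L = 220 mm, e = 16 mm; θ ← 0°
rotate_crank_by(+73°): θ ← 0° +73° = 73°
crank pin P = (r cos θ, r sin θ) = (15.203329, 49.727847)
h = r sin θ − e = 49.727847 − 16 = 33.727847
sin φ = h / L = 33.727847 / 220 = 0.15330840
φ = arcsin(0.15330840) = 8.818702°

8.8187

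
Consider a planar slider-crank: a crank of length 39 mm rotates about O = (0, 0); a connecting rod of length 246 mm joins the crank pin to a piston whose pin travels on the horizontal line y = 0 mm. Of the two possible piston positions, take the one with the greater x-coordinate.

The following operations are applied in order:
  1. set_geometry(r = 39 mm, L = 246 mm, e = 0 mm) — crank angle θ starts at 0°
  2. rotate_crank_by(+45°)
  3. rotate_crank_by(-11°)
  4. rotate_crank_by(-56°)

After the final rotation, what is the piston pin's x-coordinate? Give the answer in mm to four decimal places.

set_geometry: r = 39 mm, L = 246 mm, e = 0 mm; θ ← 0°
rotate_crank_by(+45°): θ ← 0° +45° = 45°
rotate_crank_by(-11°): θ ← 45° -11° = 34°
rotate_crank_by(-56°): θ ← 34° -56° = -22°
crank pin P = (r cos θ, r sin θ) = (36.160170, -14.609657)
h = r sin θ − e = -14.609657 − 0 = -14.609657
x = r cos θ + √(L² − h²) = 36.160170 + √(60516.0 − 213.4421) = 36.160170 + 245.565791 = 281.725962

281.7260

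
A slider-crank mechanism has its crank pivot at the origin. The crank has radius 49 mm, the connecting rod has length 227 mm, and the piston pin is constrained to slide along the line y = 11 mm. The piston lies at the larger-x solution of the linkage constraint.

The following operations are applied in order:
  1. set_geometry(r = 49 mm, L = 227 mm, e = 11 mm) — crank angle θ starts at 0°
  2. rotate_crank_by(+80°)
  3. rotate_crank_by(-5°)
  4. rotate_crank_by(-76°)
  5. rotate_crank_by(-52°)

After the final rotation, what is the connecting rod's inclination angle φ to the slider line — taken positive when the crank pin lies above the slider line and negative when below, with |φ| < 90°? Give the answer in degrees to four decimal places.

-12.7590

set_geometry: r = 49 mm, L = 227 mm, e = 11 mm; θ ← 0°
rotate_crank_by(+80°): θ ← 0° +80° = 80°
rotate_crank_by(-5°): θ ← 80° -5° = 75°
rotate_crank_by(-76°): θ ← 75° -76° = -1°
rotate_crank_by(-52°): θ ← -1° -52° = -53°
crank pin P = (r cos θ, r sin θ) = (29.488936, -39.133140)
h = r sin θ − e = -39.133140 − 11 = -50.133140
sin φ = h / L = -50.133140 / 227 = -0.22085084
φ = arcsin(-0.22085084) = -12.759012°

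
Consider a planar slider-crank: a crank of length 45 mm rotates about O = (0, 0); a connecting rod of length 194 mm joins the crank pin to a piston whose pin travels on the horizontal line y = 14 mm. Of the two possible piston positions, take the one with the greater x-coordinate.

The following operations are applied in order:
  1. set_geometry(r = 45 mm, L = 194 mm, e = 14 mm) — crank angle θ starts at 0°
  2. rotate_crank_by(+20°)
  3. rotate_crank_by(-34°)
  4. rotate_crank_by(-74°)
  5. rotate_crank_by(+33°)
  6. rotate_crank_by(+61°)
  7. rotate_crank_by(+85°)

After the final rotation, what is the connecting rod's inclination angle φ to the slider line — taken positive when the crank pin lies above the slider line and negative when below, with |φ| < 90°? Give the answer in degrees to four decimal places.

set_geometry: r = 45 mm, L = 194 mm, e = 14 mm; θ ← 0°
rotate_crank_by(+20°): θ ← 0° +20° = 20°
rotate_crank_by(-34°): θ ← 20° -34° = -14°
rotate_crank_by(-74°): θ ← -14° -74° = -88°
rotate_crank_by(+33°): θ ← -88° +33° = -55°
rotate_crank_by(+61°): θ ← -55° +61° = 6°
rotate_crank_by(+85°): θ ← 6° +85° = 91°
crank pin P = (r cos θ, r sin θ) = (-0.785358, 44.993146)
h = r sin θ − e = 44.993146 − 14 = 30.993146
sin φ = h / L = 30.993146 / 194 = 0.15975849
φ = arcsin(0.15975849) = 9.192878°

9.1929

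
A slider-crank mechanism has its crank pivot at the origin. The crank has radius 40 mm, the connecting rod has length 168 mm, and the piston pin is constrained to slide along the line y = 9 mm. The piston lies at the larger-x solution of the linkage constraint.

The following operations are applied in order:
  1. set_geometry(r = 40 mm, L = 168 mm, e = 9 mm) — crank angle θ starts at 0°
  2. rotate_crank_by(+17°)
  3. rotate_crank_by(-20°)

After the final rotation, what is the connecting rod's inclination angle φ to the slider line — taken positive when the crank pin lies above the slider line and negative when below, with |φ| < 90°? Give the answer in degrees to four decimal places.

set_geometry: r = 40 mm, L = 168 mm, e = 9 mm; θ ← 0°
rotate_crank_by(+17°): θ ← 0° +17° = 17°
rotate_crank_by(-20°): θ ← 17° -20° = -3°
crank pin P = (r cos θ, r sin θ) = (39.945181, -2.093438)
h = r sin θ − e = -2.093438 − 9 = -11.093438
sin φ = h / L = -11.093438 / 168 = -0.06603237
φ = arcsin(-0.06603237) = -3.786131°

-3.7861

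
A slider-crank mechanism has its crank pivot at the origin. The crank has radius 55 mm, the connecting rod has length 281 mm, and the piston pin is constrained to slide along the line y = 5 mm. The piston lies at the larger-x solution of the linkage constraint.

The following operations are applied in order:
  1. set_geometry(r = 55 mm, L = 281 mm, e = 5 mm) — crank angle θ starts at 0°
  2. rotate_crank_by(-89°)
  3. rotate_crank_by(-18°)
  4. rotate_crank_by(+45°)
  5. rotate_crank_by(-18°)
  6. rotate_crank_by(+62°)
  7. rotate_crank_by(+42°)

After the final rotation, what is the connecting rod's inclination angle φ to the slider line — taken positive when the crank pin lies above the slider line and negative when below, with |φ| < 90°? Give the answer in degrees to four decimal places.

3.5441

set_geometry: r = 55 mm, L = 281 mm, e = 5 mm; θ ← 0°
rotate_crank_by(-89°): θ ← 0° -89° = -89°
rotate_crank_by(-18°): θ ← -89° -18° = -107°
rotate_crank_by(+45°): θ ← -107° +45° = -62°
rotate_crank_by(-18°): θ ← -62° -18° = -80°
rotate_crank_by(+62°): θ ← -80° +62° = -18°
rotate_crank_by(+42°): θ ← -18° +42° = 24°
crank pin P = (r cos θ, r sin θ) = (50.245000, 22.370515)
h = r sin θ − e = 22.370515 − 5 = 17.370515
sin φ = h / L = 17.370515 / 281 = 0.06181678
φ = arcsin(0.06181678) = 3.544100°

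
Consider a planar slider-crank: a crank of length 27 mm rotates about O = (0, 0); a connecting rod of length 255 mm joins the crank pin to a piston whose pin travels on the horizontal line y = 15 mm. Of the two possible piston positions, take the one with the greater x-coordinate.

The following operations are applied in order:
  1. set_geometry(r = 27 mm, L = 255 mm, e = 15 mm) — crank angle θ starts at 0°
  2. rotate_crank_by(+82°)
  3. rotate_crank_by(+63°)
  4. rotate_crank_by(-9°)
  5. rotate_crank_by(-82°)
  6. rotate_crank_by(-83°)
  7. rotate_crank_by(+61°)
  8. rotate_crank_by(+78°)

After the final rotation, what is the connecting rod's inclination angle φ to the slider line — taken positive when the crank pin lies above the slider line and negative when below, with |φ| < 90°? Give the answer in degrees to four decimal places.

set_geometry: r = 27 mm, L = 255 mm, e = 15 mm; θ ← 0°
rotate_crank_by(+82°): θ ← 0° +82° = 82°
rotate_crank_by(+63°): θ ← 82° +63° = 145°
rotate_crank_by(-9°): θ ← 145° -9° = 136°
rotate_crank_by(-82°): θ ← 136° -82° = 54°
rotate_crank_by(-83°): θ ← 54° -83° = -29°
rotate_crank_by(+61°): θ ← -29° +61° = 32°
rotate_crank_by(+78°): θ ← 32° +78° = 110°
crank pin P = (r cos θ, r sin θ) = (-9.234544, 25.371701)
h = r sin θ − e = 25.371701 − 15 = 10.371701
sin φ = h / L = 10.371701 / 255 = 0.04067334
φ = arcsin(0.04067334) = 2.331054°

2.3311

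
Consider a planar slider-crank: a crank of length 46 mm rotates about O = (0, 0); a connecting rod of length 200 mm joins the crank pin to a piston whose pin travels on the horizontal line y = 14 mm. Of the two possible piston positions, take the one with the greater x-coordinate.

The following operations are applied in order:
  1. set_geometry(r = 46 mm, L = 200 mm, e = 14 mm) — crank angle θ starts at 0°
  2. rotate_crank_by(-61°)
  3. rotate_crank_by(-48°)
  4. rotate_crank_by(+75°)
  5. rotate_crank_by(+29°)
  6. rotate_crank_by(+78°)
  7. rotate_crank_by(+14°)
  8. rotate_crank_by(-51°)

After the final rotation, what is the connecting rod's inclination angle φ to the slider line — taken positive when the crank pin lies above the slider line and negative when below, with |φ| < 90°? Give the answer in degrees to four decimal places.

3.7378

set_geometry: r = 46 mm, L = 200 mm, e = 14 mm; θ ← 0°
rotate_crank_by(-61°): θ ← 0° -61° = -61°
rotate_crank_by(-48°): θ ← -61° -48° = -109°
rotate_crank_by(+75°): θ ← -109° +75° = -34°
rotate_crank_by(+29°): θ ← -34° +29° = -5°
rotate_crank_by(+78°): θ ← -5° +78° = 73°
rotate_crank_by(+14°): θ ← 73° +14° = 87°
rotate_crank_by(-51°): θ ← 87° -51° = 36°
crank pin P = (r cos θ, r sin θ) = (37.214782, 27.038122)
h = r sin θ − e = 27.038122 − 14 = 13.038122
sin φ = h / L = 13.038122 / 200 = 0.06519061
φ = arcsin(0.06519061) = 3.737797°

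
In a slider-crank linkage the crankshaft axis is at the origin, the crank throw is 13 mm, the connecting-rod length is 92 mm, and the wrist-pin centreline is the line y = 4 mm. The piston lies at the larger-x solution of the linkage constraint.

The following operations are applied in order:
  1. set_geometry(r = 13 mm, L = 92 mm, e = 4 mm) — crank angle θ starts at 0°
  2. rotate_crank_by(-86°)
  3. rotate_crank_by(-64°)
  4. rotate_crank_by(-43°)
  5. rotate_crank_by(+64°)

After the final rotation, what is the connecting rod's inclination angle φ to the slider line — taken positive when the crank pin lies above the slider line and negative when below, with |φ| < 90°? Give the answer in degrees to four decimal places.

-8.8178

set_geometry: r = 13 mm, L = 92 mm, e = 4 mm; θ ← 0°
rotate_crank_by(-86°): θ ← 0° -86° = -86°
rotate_crank_by(-64°): θ ← -86° -64° = -150°
rotate_crank_by(-43°): θ ← -150° -43° = -193°
rotate_crank_by(+64°): θ ← -193° +64° = -129°
crank pin P = (r cos θ, r sin θ) = (-8.181165, -10.102897)
h = r sin θ − e = -10.102897 − 4 = -14.102897
sin φ = h / L = -14.102897 / 92 = -0.15329236
φ = arcsin(-0.15329236) = -8.817772°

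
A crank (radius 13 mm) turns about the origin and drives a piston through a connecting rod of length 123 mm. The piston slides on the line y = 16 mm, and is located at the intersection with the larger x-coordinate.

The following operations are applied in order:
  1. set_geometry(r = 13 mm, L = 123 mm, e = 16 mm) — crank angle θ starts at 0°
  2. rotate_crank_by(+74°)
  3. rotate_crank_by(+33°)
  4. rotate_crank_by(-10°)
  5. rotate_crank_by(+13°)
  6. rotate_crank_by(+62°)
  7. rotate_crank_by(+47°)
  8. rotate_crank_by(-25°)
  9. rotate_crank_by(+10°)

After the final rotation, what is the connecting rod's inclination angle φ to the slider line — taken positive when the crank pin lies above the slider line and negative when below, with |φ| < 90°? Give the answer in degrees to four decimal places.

-9.9663

set_geometry: r = 13 mm, L = 123 mm, e = 16 mm; θ ← 0°
rotate_crank_by(+74°): θ ← 0° +74° = 74°
rotate_crank_by(+33°): θ ← 74° +33° = 107°
rotate_crank_by(-10°): θ ← 107° -10° = 97°
rotate_crank_by(+13°): θ ← 97° +13° = 110°
rotate_crank_by(+62°): θ ← 110° +62° = 172°
rotate_crank_by(+47°): θ ← 172° +47° = 219°
rotate_crank_by(-25°): θ ← 219° -25° = 194°
rotate_crank_by(+10°): θ ← 194° +10° = 204°
crank pin P = (r cos θ, r sin θ) = (-11.876091, -5.287576)
h = r sin θ − e = -5.287576 − 16 = -21.287576
sin φ = h / L = -21.287576 / 123 = -0.17306973
φ = arcsin(-0.17306973) = -9.966348°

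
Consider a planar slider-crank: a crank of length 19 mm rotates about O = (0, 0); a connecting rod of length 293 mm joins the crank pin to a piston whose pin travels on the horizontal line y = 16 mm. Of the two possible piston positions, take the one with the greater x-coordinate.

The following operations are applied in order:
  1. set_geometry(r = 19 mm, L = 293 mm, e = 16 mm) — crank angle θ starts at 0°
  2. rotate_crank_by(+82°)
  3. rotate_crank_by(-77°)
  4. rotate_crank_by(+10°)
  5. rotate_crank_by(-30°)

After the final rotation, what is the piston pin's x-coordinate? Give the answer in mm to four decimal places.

310.6050

set_geometry: r = 19 mm, L = 293 mm, e = 16 mm; θ ← 0°
rotate_crank_by(+82°): θ ← 0° +82° = 82°
rotate_crank_by(-77°): θ ← 82° -77° = 5°
rotate_crank_by(+10°): θ ← 5° +10° = 15°
rotate_crank_by(-30°): θ ← 15° -30° = -15°
crank pin P = (r cos θ, r sin θ) = (18.352591, -4.917562)
h = r sin θ − e = -4.917562 − 16 = -20.917562
x = r cos θ + √(L² − h²) = 18.352591 + √(85849.0 − 437.5444) = 18.352591 + 292.252383 = 310.604974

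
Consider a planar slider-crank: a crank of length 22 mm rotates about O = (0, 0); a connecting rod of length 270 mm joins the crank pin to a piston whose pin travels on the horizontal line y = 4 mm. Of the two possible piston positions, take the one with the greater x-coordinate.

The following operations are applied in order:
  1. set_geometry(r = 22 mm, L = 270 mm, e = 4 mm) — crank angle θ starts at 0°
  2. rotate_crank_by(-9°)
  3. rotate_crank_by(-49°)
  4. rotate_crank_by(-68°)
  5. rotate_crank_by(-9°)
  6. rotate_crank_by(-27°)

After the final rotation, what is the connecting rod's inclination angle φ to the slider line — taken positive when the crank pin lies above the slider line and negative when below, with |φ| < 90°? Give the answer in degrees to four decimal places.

set_geometry: r = 22 mm, L = 270 mm, e = 4 mm; θ ← 0°
rotate_crank_by(-9°): θ ← 0° -9° = -9°
rotate_crank_by(-49°): θ ← -9° -49° = -58°
rotate_crank_by(-68°): θ ← -58° -68° = -126°
rotate_crank_by(-9°): θ ← -126° -9° = -135°
rotate_crank_by(-27°): θ ← -135° -27° = -162°
crank pin P = (r cos θ, r sin θ) = (-20.923243, -6.798374)
h = r sin θ − e = -6.798374 − 4 = -10.798374
sin φ = h / L = -10.798374 / 270 = -0.03999398
φ = arcsin(-0.03999398) = -2.292097°

-2.2921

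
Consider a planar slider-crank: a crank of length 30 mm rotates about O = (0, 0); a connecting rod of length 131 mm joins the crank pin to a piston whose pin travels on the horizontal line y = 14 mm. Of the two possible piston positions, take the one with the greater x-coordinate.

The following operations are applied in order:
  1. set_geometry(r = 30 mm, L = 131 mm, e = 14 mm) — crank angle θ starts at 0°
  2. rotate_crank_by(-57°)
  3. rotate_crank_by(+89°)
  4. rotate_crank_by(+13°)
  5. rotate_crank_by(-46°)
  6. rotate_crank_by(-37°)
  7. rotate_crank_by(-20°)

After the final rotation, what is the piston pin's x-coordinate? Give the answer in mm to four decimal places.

set_geometry: r = 30 mm, L = 131 mm, e = 14 mm; θ ← 0°
rotate_crank_by(-57°): θ ← 0° -57° = -57°
rotate_crank_by(+89°): θ ← -57° +89° = 32°
rotate_crank_by(+13°): θ ← 32° +13° = 45°
rotate_crank_by(-46°): θ ← 45° -46° = -1°
rotate_crank_by(-37°): θ ← -1° -37° = -38°
rotate_crank_by(-20°): θ ← -38° -20° = -58°
crank pin P = (r cos θ, r sin θ) = (15.897578, -25.441443)
h = r sin θ − e = -25.441443 − 14 = -39.441443
x = r cos θ + √(L² − h²) = 15.897578 + √(17161.0 − 1555.6274) = 15.897578 + 124.921466 = 140.819044

140.8190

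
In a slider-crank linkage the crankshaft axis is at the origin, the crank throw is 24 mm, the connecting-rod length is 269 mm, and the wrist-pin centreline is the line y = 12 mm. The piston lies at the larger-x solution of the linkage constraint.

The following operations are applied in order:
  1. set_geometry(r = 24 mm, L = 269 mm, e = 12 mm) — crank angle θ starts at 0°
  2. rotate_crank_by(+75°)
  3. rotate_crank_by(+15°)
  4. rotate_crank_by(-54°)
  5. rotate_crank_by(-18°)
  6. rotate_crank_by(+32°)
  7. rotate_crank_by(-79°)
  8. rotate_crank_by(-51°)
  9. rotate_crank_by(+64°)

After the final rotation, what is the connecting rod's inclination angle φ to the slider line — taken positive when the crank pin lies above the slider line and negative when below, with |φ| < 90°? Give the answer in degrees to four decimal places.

set_geometry: r = 24 mm, L = 269 mm, e = 12 mm; θ ← 0°
rotate_crank_by(+75°): θ ← 0° +75° = 75°
rotate_crank_by(+15°): θ ← 75° +15° = 90°
rotate_crank_by(-54°): θ ← 90° -54° = 36°
rotate_crank_by(-18°): θ ← 36° -18° = 18°
rotate_crank_by(+32°): θ ← 18° +32° = 50°
rotate_crank_by(-79°): θ ← 50° -79° = -29°
rotate_crank_by(-51°): θ ← -29° -51° = -80°
rotate_crank_by(+64°): θ ← -80° +64° = -16°
crank pin P = (r cos θ, r sin θ) = (23.070281, -6.615297)
h = r sin θ − e = -6.615297 − 12 = -18.615297
sin φ = h / L = -18.615297 / 269 = -0.06920185
φ = arcsin(-0.06920185) = -3.968145°

-3.9681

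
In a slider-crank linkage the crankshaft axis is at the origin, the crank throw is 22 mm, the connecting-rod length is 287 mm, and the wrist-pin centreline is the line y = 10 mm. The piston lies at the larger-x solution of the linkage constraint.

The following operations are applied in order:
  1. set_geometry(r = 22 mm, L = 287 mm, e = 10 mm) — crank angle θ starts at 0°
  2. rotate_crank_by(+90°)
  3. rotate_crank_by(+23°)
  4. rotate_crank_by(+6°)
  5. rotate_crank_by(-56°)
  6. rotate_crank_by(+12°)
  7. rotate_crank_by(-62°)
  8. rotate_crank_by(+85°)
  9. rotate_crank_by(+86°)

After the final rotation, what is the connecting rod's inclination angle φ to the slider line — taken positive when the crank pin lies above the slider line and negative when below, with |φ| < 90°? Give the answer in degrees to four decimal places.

-2.3034

set_geometry: r = 22 mm, L = 287 mm, e = 10 mm; θ ← 0°
rotate_crank_by(+90°): θ ← 0° +90° = 90°
rotate_crank_by(+23°): θ ← 90° +23° = 113°
rotate_crank_by(+6°): θ ← 113° +6° = 119°
rotate_crank_by(-56°): θ ← 119° -56° = 63°
rotate_crank_by(+12°): θ ← 63° +12° = 75°
rotate_crank_by(-62°): θ ← 75° -62° = 13°
rotate_crank_by(+85°): θ ← 13° +85° = 98°
rotate_crank_by(+86°): θ ← 98° +86° = 184°
crank pin P = (r cos θ, r sin θ) = (-21.946409, -1.534642)
h = r sin θ − e = -1.534642 − 10 = -11.534642
sin φ = h / L = -11.534642 / 287 = -0.04019039
φ = arcsin(-0.04019039) = -2.303360°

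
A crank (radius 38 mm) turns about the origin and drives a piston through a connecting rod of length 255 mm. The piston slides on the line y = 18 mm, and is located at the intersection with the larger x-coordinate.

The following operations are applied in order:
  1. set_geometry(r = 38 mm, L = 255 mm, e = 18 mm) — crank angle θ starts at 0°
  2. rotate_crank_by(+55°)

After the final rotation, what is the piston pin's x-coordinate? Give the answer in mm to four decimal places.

set_geometry: r = 38 mm, L = 255 mm, e = 18 mm; θ ← 0°
rotate_crank_by(+55°): θ ← 0° +55° = 55°
crank pin P = (r cos θ, r sin θ) = (21.795905, 31.127778)
h = r sin θ − e = 31.127778 − 18 = 13.127778
x = r cos θ + √(L² − h²) = 21.795905 + √(65025.0 − 172.3385) = 21.795905 + 254.661857 = 276.457762

276.4578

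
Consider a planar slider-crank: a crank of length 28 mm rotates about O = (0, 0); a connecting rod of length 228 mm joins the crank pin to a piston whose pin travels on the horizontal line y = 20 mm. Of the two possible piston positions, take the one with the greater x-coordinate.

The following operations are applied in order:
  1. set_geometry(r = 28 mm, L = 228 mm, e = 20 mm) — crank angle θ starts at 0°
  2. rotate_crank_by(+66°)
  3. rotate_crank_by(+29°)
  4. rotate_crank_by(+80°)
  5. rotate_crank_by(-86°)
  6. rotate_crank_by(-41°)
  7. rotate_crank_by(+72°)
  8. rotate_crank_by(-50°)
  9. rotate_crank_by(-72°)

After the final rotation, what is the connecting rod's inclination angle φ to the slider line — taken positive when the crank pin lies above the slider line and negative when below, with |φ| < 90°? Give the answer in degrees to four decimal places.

-5.2790

set_geometry: r = 28 mm, L = 228 mm, e = 20 mm; θ ← 0°
rotate_crank_by(+66°): θ ← 0° +66° = 66°
rotate_crank_by(+29°): θ ← 66° +29° = 95°
rotate_crank_by(+80°): θ ← 95° +80° = 175°
rotate_crank_by(-86°): θ ← 175° -86° = 89°
rotate_crank_by(-41°): θ ← 89° -41° = 48°
rotate_crank_by(+72°): θ ← 48° +72° = 120°
rotate_crank_by(-50°): θ ← 120° -50° = 70°
rotate_crank_by(-72°): θ ← 70° -72° = -2°
crank pin P = (r cos θ, r sin θ) = (27.982943, -0.977186)
h = r sin θ − e = -0.977186 − 20 = -20.977186
sin φ = h / L = -20.977186 / 228 = -0.09200520
φ = arcsin(-0.09200520) = -5.278975°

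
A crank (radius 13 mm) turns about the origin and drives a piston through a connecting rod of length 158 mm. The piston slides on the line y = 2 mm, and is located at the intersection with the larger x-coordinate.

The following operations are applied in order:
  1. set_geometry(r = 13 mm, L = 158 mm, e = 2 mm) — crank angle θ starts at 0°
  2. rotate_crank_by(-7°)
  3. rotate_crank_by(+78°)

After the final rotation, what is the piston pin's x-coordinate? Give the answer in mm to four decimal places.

161.8968

set_geometry: r = 13 mm, L = 158 mm, e = 2 mm; θ ← 0°
rotate_crank_by(-7°): θ ← 0° -7° = -7°
rotate_crank_by(+78°): θ ← -7° +78° = 71°
crank pin P = (r cos θ, r sin θ) = (4.232386, 12.291741)
h = r sin θ − e = 12.291741 − 2 = 10.291741
x = r cos θ + √(L² − h²) = 4.232386 + √(24964.0 − 105.9199) = 4.232386 + 157.664454 = 161.896840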